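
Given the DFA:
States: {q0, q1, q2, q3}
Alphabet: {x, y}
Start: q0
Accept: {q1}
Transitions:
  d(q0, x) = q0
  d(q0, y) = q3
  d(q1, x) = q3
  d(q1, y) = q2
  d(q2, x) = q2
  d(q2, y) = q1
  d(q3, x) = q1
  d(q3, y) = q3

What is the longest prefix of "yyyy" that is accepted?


Run the DFA, marking each prefix where the state is accepting:
  "" -> q0 [reject]
  "y" -> q3 [reject]
  "yy" -> q3 [reject]
  "yyy" -> q3 [reject]
  "yyyy" -> q3 [reject]

No prefix is accepted


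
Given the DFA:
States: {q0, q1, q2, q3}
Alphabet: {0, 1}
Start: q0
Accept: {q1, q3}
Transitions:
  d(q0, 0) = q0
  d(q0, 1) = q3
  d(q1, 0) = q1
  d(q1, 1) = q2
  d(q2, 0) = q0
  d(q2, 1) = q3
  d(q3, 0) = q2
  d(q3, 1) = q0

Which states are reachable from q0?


BFS from q0:
  layer 0: {q0}
  layer 1: {q3}
  layer 2: {q2}

{q0, q2, q3}


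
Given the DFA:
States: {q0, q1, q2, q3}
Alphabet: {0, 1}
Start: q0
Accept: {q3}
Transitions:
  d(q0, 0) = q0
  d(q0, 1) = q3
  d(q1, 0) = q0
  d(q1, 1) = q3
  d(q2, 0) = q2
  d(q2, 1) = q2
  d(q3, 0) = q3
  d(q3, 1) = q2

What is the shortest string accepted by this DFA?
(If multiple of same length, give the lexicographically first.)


BFS by string length (lex-first path to each state shown):
  len 0: q0<-""
  len 1: q0<-"0", q3<-"1"
Found accept state at length 1.

"1"


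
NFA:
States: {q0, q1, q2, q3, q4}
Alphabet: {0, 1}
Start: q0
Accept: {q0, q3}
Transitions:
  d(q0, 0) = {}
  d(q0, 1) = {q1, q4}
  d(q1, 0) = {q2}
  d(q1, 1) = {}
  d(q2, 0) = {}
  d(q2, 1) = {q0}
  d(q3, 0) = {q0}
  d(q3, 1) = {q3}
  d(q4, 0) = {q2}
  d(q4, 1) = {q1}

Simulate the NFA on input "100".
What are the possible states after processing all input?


Start: {q0}
  --1--> {q1, q4}
  --0--> {q2}
  --0--> {}

{} (empty set, no valid transitions)


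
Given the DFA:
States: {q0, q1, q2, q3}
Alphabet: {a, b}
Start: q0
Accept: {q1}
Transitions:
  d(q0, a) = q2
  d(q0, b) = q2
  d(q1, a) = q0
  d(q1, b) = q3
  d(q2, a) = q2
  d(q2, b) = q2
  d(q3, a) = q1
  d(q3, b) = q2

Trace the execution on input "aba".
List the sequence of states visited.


Input: aba
d(q0, a) = q2
d(q2, b) = q2
d(q2, a) = q2


q0 -> q2 -> q2 -> q2


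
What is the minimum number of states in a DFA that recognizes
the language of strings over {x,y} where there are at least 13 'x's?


States: count = 0, 1, ..., 12, and a final '>= 13' state.
Total: 13 + 1 = 14. Accept = '>= 13' state.

14


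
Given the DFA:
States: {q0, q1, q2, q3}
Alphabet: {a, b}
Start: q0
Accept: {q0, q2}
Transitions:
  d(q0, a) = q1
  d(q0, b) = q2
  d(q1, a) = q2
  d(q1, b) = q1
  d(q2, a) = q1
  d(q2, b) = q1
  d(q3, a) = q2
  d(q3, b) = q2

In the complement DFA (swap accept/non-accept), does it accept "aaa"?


Trace: q0 -> q1 -> q2 -> q1
Final: q1
Original accept: {q0, q2}
Complement: q1 is not in original accept

Yes, complement accepts (original rejects)


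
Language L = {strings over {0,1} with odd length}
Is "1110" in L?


length = 4; 4 mod 2 = 0

No, "1110" is not in L


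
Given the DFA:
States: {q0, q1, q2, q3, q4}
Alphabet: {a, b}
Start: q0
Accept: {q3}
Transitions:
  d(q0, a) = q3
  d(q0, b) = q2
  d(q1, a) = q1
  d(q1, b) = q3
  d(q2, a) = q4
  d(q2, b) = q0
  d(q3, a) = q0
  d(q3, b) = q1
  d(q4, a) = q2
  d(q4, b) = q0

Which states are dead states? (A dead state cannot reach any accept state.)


Forward reachability from each state:
  q0 -> reaches accept state q3 (live)
  q1 -> reaches accept state q3 (live)
  q2 -> reaches accept state q3 (live)
  q3 -> reaches accept state q3 (live)
  q4 -> reaches accept state q3 (live)

None (all states can reach an accept state)


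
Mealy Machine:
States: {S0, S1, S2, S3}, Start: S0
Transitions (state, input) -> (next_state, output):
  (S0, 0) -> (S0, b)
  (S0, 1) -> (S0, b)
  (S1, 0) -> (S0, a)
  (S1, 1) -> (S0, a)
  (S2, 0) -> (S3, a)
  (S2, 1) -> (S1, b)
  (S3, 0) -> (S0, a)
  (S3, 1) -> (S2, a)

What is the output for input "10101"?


Step-by-step:
  (S0, 1) -> (S0, b)
  (S0, 0) -> (S0, b)
  (S0, 1) -> (S0, b)
  (S0, 0) -> (S0, b)
  (S0, 1) -> (S0, b)

"bbbbb"


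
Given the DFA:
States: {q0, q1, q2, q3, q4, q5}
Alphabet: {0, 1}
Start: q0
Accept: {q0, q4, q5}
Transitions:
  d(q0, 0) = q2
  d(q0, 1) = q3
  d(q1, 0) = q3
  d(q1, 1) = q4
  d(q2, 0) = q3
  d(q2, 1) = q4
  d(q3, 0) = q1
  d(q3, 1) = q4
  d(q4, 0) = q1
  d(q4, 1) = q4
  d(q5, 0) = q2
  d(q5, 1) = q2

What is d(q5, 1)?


Looking up transition d(q5, 1)

q2


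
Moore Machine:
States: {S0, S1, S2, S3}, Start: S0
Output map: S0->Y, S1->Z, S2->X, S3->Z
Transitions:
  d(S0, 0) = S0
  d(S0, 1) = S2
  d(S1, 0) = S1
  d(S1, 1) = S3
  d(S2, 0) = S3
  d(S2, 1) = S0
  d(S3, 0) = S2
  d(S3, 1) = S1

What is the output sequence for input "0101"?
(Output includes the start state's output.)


Start: S0 (output Y)
  --0--> S0 (output Y)
  --1--> S2 (output X)
  --0--> S3 (output Z)
  --1--> S1 (output Z)

"YYXZZ"


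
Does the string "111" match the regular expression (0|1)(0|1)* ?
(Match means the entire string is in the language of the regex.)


|string| = 3; first = '1'; last = '1'

Yes, "111" matches (0|1)(0|1)*


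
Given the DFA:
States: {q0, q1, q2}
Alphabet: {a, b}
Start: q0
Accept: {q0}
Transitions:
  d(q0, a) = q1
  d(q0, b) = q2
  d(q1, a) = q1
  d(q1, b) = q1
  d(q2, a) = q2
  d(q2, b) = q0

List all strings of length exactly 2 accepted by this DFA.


All strings of length 2: 4 total
Accepted: 1

"bb"


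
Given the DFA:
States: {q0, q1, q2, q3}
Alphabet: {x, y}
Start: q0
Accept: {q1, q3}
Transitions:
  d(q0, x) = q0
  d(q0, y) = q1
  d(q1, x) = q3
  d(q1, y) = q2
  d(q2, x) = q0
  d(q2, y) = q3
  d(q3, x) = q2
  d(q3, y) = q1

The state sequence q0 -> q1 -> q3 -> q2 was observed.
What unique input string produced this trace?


Trace back each transition to find the symbol:
  q0 --[y]--> q1
  q1 --[x]--> q3
  q3 --[x]--> q2

"yxx"


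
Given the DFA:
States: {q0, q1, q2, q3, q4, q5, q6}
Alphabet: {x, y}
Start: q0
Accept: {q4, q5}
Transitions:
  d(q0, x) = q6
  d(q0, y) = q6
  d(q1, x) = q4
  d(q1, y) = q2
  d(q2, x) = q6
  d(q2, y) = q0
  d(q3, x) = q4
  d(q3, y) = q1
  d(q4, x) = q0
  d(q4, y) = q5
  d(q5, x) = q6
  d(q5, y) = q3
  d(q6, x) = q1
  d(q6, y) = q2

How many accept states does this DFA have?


Accept states listed: {q4, q5}
Counting: q4(1) q5(2)

2


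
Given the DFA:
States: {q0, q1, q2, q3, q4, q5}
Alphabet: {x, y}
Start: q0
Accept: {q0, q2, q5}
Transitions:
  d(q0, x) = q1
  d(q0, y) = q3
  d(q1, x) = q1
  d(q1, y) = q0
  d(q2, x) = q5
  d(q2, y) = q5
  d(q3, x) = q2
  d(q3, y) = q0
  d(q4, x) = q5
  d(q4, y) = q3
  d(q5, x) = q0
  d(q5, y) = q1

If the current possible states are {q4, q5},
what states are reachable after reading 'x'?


Apply transition on 'x' from each current state:
  d(q4, x) = q5
  d(q5, x) = q0

{q0, q5}


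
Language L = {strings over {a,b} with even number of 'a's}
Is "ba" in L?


count('a') = 1; 1 mod 2 = 1

No, "ba" is not in L


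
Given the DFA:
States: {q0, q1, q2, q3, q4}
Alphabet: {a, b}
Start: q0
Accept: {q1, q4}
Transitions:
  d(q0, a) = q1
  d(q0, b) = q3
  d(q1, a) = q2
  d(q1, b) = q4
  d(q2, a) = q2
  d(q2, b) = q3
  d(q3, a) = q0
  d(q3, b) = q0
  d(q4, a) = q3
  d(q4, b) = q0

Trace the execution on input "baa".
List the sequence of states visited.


Input: baa
d(q0, b) = q3
d(q3, a) = q0
d(q0, a) = q1


q0 -> q3 -> q0 -> q1


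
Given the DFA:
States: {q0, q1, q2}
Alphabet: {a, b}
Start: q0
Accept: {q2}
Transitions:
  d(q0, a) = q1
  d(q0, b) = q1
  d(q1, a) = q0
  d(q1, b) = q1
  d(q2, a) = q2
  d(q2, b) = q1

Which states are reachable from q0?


BFS from q0:
  layer 0: {q0}
  layer 1: {q1}

{q0, q1}


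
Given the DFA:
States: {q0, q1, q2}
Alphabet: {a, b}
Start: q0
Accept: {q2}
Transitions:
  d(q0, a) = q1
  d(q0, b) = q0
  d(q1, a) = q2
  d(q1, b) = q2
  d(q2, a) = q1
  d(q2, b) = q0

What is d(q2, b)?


Looking up transition d(q2, b)

q0


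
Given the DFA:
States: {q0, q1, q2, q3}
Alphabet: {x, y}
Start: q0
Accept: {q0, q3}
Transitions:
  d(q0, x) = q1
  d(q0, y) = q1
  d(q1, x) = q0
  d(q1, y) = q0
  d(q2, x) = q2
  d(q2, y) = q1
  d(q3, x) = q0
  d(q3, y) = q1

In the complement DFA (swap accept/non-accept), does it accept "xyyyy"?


Trace: q0 -> q1 -> q0 -> q1 -> q0 -> q1
Final: q1
Original accept: {q0, q3}
Complement: q1 is not in original accept

Yes, complement accepts (original rejects)


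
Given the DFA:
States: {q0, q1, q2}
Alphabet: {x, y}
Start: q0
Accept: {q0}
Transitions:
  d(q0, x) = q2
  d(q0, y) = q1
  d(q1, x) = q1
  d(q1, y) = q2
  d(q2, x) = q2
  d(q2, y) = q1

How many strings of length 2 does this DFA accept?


Enumerating all length-2 strings:
  "xx" -> q2 [reject]
  "xy" -> q1 [reject]
  "yx" -> q1 [reject]
  "yy" -> q2 [reject]

0 out of 4


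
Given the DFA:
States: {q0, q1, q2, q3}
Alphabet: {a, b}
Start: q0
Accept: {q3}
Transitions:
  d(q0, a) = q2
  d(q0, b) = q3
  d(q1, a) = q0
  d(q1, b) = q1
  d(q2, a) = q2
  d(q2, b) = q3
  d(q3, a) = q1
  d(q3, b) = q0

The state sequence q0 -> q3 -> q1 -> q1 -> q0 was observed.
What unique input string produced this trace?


Trace back each transition to find the symbol:
  q0 --[b]--> q3
  q3 --[a]--> q1
  q1 --[b]--> q1
  q1 --[a]--> q0

"baba"


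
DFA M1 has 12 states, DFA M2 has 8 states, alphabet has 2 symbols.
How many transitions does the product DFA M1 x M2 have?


Product DFA has 12 * 8 = 96 states.
Each has 2 transitions: 96 * 2 = 192

192


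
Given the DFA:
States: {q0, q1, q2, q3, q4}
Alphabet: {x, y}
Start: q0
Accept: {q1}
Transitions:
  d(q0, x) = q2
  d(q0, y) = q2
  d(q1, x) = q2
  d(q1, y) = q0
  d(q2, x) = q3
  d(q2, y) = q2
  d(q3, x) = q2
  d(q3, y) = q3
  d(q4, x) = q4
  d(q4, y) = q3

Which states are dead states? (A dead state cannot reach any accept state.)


Forward reachability from each state:
  q0 -> reaches {q0, q2, q3}, no accept state (dead)
  q1 -> reaches accept state q1 (live)
  q2 -> reaches {q2, q3}, no accept state (dead)
  q3 -> reaches {q2, q3}, no accept state (dead)
  q4 -> reaches {q2, q3, q4}, no accept state (dead)

{q0, q2, q3, q4}


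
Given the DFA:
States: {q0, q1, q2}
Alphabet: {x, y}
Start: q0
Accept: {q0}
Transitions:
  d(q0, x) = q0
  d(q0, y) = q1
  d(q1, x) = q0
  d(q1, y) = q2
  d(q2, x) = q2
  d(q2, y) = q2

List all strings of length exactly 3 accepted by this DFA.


All strings of length 3: 8 total
Accepted: 3

"xxx", "xyx", "yxx"


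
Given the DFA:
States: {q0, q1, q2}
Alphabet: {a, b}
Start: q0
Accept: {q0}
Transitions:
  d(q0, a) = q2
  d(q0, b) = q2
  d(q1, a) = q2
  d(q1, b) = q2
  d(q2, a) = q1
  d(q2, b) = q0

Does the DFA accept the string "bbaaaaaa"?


Trace: q0 -> q2 -> q0 -> q2 -> q1 -> q2 -> q1 -> q2 -> q1
Final state: q1
Accept states: {q0}

No, rejected (final state q1 is not an accept state)


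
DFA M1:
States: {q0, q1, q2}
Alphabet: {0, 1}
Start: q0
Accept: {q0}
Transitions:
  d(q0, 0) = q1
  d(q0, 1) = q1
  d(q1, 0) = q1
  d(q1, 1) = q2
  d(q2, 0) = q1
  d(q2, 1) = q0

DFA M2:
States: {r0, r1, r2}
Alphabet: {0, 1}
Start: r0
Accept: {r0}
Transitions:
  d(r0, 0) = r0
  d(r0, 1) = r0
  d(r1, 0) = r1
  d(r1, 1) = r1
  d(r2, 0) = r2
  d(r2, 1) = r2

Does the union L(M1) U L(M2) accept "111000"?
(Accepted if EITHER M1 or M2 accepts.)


M1: final=q1 accepted=False
M2: final=r0 accepted=True

Yes, union accepts


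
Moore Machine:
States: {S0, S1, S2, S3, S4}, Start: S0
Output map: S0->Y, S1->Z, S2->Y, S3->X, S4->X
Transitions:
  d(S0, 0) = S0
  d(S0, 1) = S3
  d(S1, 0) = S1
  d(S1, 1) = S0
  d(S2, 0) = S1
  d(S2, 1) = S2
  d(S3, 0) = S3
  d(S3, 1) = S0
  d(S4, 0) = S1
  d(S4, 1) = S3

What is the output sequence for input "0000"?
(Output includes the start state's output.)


Start: S0 (output Y)
  --0--> S0 (output Y)
  --0--> S0 (output Y)
  --0--> S0 (output Y)
  --0--> S0 (output Y)

"YYYYY"


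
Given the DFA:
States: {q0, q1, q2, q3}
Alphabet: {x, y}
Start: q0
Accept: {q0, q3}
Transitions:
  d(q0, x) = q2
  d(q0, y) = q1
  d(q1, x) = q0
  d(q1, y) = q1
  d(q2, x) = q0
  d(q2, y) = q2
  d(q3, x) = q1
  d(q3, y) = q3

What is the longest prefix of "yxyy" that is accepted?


Run the DFA, marking each prefix where the state is accepting:
  "" -> q0 [accept]
  "y" -> q1 [reject]
  "yx" -> q0 [accept]
  "yxy" -> q1 [reject]
  "yxyy" -> q1 [reject]

"yx"


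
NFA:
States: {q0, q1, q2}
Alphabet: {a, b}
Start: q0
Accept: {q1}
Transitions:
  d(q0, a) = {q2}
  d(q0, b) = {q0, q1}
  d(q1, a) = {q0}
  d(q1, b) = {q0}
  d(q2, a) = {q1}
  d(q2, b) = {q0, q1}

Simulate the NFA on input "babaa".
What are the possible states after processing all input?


Start: {q0}
  --b--> {q0, q1}
  --a--> {q0, q2}
  --b--> {q0, q1}
  --a--> {q0, q2}
  --a--> {q1, q2}

{q1, q2}


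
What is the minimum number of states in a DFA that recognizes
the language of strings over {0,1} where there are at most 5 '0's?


States: count = 0, 1, ..., 5 (all accepting; 6 states), plus a dead state for count > 5.
Total: 6 + 1 = 7.

7


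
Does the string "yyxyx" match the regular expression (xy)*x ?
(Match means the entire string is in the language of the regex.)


|string| = 5; first = 'y'; last = 'x'

No, "yyxyx" does not match (xy)*x


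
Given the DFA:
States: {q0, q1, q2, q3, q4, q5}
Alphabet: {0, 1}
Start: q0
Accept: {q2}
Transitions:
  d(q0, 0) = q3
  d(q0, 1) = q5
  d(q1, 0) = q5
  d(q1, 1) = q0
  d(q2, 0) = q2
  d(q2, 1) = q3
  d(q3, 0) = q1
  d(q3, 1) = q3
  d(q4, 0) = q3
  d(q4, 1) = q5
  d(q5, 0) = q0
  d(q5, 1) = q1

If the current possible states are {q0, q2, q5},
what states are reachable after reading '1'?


Apply transition on '1' from each current state:
  d(q0, 1) = q5
  d(q2, 1) = q3
  d(q5, 1) = q1

{q1, q3, q5}


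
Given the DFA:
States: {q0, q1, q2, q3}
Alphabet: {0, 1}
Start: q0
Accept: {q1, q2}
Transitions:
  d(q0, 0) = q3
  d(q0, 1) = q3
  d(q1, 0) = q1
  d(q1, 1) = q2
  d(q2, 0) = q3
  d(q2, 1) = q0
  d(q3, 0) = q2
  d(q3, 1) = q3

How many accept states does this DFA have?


Accept states listed: {q1, q2}
Counting: q1(1) q2(2)

2


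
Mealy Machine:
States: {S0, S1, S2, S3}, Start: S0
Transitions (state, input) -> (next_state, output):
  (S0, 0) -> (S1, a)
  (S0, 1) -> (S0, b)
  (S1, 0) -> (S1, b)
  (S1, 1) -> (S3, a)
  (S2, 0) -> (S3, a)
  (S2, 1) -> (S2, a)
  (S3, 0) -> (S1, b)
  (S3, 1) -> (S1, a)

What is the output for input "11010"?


Step-by-step:
  (S0, 1) -> (S0, b)
  (S0, 1) -> (S0, b)
  (S0, 0) -> (S1, a)
  (S1, 1) -> (S3, a)
  (S3, 0) -> (S1, b)

"bbaab"


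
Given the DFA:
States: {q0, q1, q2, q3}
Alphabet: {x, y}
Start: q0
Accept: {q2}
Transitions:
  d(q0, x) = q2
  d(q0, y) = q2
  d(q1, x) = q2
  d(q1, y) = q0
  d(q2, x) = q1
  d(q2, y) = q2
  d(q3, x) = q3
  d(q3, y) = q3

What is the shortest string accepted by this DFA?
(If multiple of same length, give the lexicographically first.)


BFS by string length (lex-first path to each state shown):
  len 0: q0<-""
  len 1: q2<-"x"
Found accept state at length 1.

"x"


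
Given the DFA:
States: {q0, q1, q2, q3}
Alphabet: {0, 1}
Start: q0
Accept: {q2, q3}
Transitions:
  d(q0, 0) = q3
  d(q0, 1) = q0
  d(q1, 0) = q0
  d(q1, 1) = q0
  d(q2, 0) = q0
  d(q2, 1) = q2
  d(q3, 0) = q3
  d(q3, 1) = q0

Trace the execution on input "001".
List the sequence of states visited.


Input: 001
d(q0, 0) = q3
d(q3, 0) = q3
d(q3, 1) = q0


q0 -> q3 -> q3 -> q0


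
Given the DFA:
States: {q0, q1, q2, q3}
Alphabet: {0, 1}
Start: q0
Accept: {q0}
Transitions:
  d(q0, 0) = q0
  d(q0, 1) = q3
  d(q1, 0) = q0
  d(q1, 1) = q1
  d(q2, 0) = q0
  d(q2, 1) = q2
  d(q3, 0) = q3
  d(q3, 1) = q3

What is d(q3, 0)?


Looking up transition d(q3, 0)

q3


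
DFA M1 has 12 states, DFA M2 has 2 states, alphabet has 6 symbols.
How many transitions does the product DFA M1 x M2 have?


Product DFA has 12 * 2 = 24 states.
Each has 6 transitions: 24 * 6 = 144

144


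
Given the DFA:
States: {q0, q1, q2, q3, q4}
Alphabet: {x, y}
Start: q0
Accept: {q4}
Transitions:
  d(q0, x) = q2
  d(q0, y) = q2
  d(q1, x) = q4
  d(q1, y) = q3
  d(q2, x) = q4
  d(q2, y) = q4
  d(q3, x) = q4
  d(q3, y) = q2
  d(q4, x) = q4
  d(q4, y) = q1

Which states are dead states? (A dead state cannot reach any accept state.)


Forward reachability from each state:
  q0 -> reaches accept state q4 (live)
  q1 -> reaches accept state q4 (live)
  q2 -> reaches accept state q4 (live)
  q3 -> reaches accept state q4 (live)
  q4 -> reaches accept state q4 (live)

None (all states can reach an accept state)


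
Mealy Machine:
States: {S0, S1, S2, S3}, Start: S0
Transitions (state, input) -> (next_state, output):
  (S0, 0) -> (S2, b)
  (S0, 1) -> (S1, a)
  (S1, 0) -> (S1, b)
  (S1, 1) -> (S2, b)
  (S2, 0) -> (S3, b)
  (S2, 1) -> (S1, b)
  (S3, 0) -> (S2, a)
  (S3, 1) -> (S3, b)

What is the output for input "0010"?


Step-by-step:
  (S0, 0) -> (S2, b)
  (S2, 0) -> (S3, b)
  (S3, 1) -> (S3, b)
  (S3, 0) -> (S2, a)

"bbba"


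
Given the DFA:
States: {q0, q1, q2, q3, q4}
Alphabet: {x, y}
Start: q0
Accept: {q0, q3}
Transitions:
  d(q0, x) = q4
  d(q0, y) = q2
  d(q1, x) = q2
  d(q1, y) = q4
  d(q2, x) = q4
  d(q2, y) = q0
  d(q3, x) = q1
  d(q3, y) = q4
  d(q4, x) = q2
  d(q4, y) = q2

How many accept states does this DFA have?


Accept states listed: {q0, q3}
Counting: q0(1) q3(2)

2


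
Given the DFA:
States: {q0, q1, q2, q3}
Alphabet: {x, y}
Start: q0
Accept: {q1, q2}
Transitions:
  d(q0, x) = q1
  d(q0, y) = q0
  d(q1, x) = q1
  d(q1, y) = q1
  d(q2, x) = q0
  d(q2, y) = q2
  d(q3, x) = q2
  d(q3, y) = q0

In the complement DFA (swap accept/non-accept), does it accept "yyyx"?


Trace: q0 -> q0 -> q0 -> q0 -> q1
Final: q1
Original accept: {q1, q2}
Complement: q1 is in original accept

No, complement rejects (original accepts)


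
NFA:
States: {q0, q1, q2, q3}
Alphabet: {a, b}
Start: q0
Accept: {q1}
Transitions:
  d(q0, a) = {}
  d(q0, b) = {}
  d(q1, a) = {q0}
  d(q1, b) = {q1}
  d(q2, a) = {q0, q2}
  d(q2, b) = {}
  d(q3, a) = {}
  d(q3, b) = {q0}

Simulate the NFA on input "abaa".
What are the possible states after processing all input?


Start: {q0}
  --a--> {}
  --b--> {}
  --a--> {}
  --a--> {}

{} (empty set, no valid transitions)


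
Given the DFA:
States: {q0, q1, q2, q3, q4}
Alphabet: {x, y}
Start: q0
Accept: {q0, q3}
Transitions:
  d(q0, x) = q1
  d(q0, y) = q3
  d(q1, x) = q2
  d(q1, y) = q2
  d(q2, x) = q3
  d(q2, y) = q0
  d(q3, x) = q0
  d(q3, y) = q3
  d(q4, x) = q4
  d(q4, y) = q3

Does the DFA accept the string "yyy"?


Trace: q0 -> q3 -> q3 -> q3
Final state: q3
Accept states: {q0, q3}

Yes, accepted (final state q3 is an accept state)


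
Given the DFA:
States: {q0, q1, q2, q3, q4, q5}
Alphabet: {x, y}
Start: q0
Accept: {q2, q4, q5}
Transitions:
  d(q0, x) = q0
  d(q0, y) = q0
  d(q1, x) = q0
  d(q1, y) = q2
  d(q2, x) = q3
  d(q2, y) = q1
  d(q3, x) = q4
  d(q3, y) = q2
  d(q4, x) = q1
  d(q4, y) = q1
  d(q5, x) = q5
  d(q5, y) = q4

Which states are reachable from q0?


BFS from q0:
  layer 0: {q0}

{q0}


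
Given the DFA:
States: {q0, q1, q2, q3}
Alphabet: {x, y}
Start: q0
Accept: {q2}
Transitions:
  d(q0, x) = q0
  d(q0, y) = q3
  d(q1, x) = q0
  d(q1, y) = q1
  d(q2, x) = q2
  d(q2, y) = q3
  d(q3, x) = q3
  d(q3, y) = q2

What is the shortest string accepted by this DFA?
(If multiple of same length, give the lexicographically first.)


BFS by string length (lex-first path to each state shown):
  len 0: q0<-""
  len 1: q0<-"x", q3<-"y"
  len 2: q0<-"xx", q2<-"yy", q3<-"xy"
Found accept state at length 2.

"yy"


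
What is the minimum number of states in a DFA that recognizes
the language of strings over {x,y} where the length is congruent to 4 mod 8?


States track (length) mod 8.
Need 8 states: one per remainder 0..7; accept = remainder 4.

8


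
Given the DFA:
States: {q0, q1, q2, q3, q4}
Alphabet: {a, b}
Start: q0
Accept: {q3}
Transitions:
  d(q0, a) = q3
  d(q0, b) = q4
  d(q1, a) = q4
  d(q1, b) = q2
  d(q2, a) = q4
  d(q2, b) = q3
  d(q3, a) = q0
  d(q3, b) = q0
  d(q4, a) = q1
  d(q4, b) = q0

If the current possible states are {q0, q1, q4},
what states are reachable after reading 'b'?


Apply transition on 'b' from each current state:
  d(q0, b) = q4
  d(q1, b) = q2
  d(q4, b) = q0

{q0, q2, q4}


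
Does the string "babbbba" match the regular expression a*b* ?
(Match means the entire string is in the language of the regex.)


|string| = 7; first = 'b'; last = 'a'

No, "babbbba" does not match a*b*


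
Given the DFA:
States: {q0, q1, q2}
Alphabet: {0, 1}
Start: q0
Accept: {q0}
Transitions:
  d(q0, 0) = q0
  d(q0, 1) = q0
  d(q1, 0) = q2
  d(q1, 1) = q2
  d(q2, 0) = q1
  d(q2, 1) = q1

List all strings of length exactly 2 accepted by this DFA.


All strings of length 2: 4 total
Accepted: 4

"00", "01", "10", "11"


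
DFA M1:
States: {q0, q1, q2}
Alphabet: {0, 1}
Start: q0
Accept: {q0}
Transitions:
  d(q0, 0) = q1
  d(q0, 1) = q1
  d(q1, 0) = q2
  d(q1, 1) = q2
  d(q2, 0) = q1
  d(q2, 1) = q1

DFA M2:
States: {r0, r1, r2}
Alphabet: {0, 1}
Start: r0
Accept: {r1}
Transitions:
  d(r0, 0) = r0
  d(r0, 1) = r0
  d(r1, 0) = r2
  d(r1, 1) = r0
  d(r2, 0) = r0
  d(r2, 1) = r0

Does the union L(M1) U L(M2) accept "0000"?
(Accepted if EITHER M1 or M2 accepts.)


M1: final=q2 accepted=False
M2: final=r0 accepted=False

No, union rejects (neither accepts)


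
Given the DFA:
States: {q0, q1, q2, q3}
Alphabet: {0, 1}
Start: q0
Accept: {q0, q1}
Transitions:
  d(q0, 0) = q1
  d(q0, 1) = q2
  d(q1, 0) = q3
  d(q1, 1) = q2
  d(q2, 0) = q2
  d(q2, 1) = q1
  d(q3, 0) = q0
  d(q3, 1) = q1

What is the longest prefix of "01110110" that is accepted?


Run the DFA, marking each prefix where the state is accepting:
  "" -> q0 [accept]
  "0" -> q1 [accept]
  "01" -> q2 [reject]
  "011" -> q1 [accept]
  "0111" -> q2 [reject]
  "01110" -> q2 [reject]
  "011101" -> q1 [accept]
  "0111011" -> q2 [reject]
  "01110110" -> q2 [reject]

"011101"


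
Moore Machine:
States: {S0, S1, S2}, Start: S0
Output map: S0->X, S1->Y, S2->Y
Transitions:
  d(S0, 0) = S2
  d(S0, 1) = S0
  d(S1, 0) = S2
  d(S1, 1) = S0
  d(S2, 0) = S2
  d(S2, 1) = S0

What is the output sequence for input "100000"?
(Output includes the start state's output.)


Start: S0 (output X)
  --1--> S0 (output X)
  --0--> S2 (output Y)
  --0--> S2 (output Y)
  --0--> S2 (output Y)
  --0--> S2 (output Y)
  --0--> S2 (output Y)

"XXYYYYY"


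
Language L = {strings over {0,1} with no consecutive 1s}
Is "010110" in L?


'11' occurs at index 3

No, "010110" is not in L


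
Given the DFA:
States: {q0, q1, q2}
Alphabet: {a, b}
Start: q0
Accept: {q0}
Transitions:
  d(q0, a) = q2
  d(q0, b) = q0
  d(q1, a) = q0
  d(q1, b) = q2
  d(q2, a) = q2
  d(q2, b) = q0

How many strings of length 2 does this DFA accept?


Enumerating all length-2 strings:
  "aa" -> q2 [reject]
  "ab" -> q0 [accept]
  "ba" -> q2 [reject]
  "bb" -> q0 [accept]

2 out of 4


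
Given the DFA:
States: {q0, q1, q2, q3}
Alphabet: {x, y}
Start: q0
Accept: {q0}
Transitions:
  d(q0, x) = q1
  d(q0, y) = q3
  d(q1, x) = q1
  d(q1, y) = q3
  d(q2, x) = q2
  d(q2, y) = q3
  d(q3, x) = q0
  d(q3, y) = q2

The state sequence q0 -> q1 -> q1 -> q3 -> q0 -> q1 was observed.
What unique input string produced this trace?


Trace back each transition to find the symbol:
  q0 --[x]--> q1
  q1 --[x]--> q1
  q1 --[y]--> q3
  q3 --[x]--> q0
  q0 --[x]--> q1

"xxyxx"


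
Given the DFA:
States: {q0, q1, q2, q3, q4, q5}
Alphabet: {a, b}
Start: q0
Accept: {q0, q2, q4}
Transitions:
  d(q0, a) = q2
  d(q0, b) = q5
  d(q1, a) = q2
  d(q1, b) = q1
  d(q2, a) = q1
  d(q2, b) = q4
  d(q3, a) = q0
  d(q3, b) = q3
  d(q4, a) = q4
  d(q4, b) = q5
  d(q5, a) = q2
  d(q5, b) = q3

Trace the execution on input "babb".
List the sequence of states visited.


Input: babb
d(q0, b) = q5
d(q5, a) = q2
d(q2, b) = q4
d(q4, b) = q5


q0 -> q5 -> q2 -> q4 -> q5


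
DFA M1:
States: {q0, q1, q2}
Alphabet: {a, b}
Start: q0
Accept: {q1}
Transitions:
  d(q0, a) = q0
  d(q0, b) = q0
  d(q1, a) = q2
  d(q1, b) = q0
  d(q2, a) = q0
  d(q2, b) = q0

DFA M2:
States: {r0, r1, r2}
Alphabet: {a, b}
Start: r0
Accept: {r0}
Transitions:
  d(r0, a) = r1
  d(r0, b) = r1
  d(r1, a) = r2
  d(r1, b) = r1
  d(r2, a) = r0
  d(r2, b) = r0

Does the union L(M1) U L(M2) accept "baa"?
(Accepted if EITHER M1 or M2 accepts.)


M1: final=q0 accepted=False
M2: final=r0 accepted=True

Yes, union accepts


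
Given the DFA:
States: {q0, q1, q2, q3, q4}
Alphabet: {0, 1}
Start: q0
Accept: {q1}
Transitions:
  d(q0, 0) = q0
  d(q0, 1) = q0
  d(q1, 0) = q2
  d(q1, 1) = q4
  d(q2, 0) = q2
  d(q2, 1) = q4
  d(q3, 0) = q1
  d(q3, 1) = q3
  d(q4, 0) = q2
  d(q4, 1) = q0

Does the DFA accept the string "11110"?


Trace: q0 -> q0 -> q0 -> q0 -> q0 -> q0
Final state: q0
Accept states: {q1}

No, rejected (final state q0 is not an accept state)


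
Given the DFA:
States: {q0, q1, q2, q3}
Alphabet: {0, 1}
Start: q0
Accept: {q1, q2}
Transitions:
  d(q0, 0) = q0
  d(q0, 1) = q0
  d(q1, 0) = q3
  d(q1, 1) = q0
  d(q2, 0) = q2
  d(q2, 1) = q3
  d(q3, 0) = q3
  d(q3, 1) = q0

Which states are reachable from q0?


BFS from q0:
  layer 0: {q0}

{q0}


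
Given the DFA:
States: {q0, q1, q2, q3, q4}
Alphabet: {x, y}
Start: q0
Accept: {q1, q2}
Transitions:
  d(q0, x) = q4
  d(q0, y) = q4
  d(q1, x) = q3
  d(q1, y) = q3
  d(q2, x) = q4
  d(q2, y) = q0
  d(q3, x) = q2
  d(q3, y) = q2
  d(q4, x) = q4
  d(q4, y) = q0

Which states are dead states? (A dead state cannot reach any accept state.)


Forward reachability from each state:
  q0 -> reaches {q0, q4}, no accept state (dead)
  q1 -> reaches accept state q1 (live)
  q2 -> reaches accept state q2 (live)
  q3 -> reaches accept state q2 (live)
  q4 -> reaches {q0, q4}, no accept state (dead)

{q0, q4}


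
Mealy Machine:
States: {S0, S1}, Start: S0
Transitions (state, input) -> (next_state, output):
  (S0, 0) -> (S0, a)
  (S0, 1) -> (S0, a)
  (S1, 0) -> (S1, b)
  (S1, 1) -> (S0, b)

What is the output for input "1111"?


Step-by-step:
  (S0, 1) -> (S0, a)
  (S0, 1) -> (S0, a)
  (S0, 1) -> (S0, a)
  (S0, 1) -> (S0, a)

"aaaa"


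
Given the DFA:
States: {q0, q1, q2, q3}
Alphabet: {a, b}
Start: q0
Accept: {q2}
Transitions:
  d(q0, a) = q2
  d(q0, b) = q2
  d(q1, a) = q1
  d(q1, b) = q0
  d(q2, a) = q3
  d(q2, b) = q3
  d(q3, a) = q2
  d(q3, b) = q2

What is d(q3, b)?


Looking up transition d(q3, b)

q2


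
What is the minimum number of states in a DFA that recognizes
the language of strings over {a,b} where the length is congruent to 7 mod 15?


States track (length) mod 15.
Need 15 states: one per remainder 0..14; accept = remainder 7.

15


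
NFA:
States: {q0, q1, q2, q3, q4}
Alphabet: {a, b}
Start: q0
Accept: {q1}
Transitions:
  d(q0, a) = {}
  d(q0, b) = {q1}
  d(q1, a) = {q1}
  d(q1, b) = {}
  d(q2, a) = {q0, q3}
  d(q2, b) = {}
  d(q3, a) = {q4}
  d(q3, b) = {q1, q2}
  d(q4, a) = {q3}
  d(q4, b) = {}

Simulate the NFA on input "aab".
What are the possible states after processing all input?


Start: {q0}
  --a--> {}
  --a--> {}
  --b--> {}

{} (empty set, no valid transitions)


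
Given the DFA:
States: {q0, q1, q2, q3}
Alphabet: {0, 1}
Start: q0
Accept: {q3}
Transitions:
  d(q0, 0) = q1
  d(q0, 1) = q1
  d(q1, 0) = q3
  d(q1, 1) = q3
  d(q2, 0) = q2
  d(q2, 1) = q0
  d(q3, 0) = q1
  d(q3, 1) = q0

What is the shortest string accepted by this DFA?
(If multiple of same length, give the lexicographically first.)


BFS by string length (lex-first path to each state shown):
  len 0: q0<-""
  len 1: q1<-"0"
  len 2: q3<-"00"
Found accept state at length 2.

"00"


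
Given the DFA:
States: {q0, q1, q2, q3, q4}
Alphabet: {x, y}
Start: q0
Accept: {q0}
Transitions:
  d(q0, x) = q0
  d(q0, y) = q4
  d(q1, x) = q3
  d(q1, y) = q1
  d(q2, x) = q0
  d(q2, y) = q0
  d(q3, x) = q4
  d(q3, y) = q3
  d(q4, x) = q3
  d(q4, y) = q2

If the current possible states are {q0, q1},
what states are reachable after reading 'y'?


Apply transition on 'y' from each current state:
  d(q0, y) = q4
  d(q1, y) = q1

{q1, q4}


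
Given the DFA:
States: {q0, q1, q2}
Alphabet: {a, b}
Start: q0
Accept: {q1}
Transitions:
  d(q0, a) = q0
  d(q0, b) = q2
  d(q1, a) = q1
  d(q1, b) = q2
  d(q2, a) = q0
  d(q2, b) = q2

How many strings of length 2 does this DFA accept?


Enumerating all length-2 strings:
  "aa" -> q0 [reject]
  "ab" -> q2 [reject]
  "ba" -> q0 [reject]
  "bb" -> q2 [reject]

0 out of 4


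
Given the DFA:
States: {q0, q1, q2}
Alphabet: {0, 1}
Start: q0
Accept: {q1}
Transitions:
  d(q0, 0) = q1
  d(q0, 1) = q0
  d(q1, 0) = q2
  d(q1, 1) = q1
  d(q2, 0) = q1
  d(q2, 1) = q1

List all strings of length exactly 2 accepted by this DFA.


All strings of length 2: 4 total
Accepted: 2

"01", "10"


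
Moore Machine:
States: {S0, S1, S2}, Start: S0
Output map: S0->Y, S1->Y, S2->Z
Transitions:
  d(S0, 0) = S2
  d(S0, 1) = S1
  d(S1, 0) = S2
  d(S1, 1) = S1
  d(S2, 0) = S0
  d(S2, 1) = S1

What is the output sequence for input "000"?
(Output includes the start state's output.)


Start: S0 (output Y)
  --0--> S2 (output Z)
  --0--> S0 (output Y)
  --0--> S2 (output Z)

"YZYZ"


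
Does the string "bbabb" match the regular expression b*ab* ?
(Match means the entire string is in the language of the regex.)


|string| = 5; first = 'b'; last = 'b'

Yes, "bbabb" matches b*ab*


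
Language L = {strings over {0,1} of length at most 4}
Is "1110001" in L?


length = 7

No, "1110001" is not in L


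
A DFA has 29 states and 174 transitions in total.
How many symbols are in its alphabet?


Each state has exactly one transition per symbol.
|alphabet| = transitions / states = 174 / 29 = 6

6


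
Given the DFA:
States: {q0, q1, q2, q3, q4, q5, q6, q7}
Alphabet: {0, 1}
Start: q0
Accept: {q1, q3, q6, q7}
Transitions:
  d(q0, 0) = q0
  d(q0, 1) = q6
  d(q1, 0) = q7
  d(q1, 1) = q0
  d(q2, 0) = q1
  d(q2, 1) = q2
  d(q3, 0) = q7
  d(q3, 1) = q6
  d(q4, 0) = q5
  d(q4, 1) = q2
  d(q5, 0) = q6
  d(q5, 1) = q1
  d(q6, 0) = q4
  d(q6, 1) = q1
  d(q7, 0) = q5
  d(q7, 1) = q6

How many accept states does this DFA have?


Accept states listed: {q1, q3, q6, q7}
Counting: q1(1) q3(2) q6(3) q7(4)

4


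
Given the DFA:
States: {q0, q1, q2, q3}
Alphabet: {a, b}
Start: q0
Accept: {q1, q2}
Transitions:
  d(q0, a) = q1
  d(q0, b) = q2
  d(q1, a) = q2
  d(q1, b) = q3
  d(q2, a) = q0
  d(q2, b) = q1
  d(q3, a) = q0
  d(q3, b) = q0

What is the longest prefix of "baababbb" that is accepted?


Run the DFA, marking each prefix where the state is accepting:
  "" -> q0 [reject]
  "b" -> q2 [accept]
  "ba" -> q0 [reject]
  "baa" -> q1 [accept]
  "baab" -> q3 [reject]
  "baaba" -> q0 [reject]
  "baabab" -> q2 [accept]
  "baababb" -> q1 [accept]
  "baababbb" -> q3 [reject]

"baababb"


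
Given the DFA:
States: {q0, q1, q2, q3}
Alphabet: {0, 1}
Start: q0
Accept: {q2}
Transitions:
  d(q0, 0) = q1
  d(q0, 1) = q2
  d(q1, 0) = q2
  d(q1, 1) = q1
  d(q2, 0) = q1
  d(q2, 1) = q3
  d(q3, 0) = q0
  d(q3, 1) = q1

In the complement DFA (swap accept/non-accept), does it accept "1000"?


Trace: q0 -> q2 -> q1 -> q2 -> q1
Final: q1
Original accept: {q2}
Complement: q1 is not in original accept

Yes, complement accepts (original rejects)


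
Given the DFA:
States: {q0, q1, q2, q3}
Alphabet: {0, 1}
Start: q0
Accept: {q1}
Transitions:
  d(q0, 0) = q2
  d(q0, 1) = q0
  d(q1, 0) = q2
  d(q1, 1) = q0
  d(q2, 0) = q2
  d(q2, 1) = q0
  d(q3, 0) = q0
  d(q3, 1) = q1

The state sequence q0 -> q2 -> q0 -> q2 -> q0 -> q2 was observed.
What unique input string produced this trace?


Trace back each transition to find the symbol:
  q0 --[0]--> q2
  q2 --[1]--> q0
  q0 --[0]--> q2
  q2 --[1]--> q0
  q0 --[0]--> q2

"01010"


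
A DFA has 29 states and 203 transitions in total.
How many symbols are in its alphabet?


Each state has exactly one transition per symbol.
|alphabet| = transitions / states = 203 / 29 = 7

7


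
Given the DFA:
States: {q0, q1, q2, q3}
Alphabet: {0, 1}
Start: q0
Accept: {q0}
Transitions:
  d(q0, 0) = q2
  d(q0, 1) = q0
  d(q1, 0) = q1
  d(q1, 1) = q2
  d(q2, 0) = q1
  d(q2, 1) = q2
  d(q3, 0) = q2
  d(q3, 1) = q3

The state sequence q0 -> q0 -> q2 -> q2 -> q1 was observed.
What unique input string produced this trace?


Trace back each transition to find the symbol:
  q0 --[1]--> q0
  q0 --[0]--> q2
  q2 --[1]--> q2
  q2 --[0]--> q1

"1010"


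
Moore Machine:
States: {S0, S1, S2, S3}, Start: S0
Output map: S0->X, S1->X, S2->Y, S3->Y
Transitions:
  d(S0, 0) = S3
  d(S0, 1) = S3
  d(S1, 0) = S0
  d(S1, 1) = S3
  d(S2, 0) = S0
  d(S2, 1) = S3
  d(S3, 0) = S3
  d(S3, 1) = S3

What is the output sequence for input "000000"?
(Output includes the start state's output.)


Start: S0 (output X)
  --0--> S3 (output Y)
  --0--> S3 (output Y)
  --0--> S3 (output Y)
  --0--> S3 (output Y)
  --0--> S3 (output Y)
  --0--> S3 (output Y)

"XYYYYYY"


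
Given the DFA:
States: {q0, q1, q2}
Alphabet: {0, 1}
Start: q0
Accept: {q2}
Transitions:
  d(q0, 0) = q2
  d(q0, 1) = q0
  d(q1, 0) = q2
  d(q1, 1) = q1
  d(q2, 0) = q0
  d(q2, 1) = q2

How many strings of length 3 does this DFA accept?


Enumerating all length-3 strings:
  "000" -> q2 [accept]
  "001" -> q0 [reject]
  "010" -> q0 [reject]
  "011" -> q2 [accept]
  "100" -> q0 [reject]
  "101" -> q2 [accept]
  "110" -> q2 [accept]
  "111" -> q0 [reject]

4 out of 8


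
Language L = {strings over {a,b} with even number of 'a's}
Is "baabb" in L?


count('a') = 2; 2 mod 2 = 0

Yes, "baabb" is in L


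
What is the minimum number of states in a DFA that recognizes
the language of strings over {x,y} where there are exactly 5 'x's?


States: count = 0, 1, ..., 5 (that's 6 states), plus a dead state for count > 5.
Total: 6 + 1 = 7. Accept = count-5 state.

7


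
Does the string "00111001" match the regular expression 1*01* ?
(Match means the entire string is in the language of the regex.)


|string| = 8; first = '0'; last = '1'

No, "00111001" does not match 1*01*


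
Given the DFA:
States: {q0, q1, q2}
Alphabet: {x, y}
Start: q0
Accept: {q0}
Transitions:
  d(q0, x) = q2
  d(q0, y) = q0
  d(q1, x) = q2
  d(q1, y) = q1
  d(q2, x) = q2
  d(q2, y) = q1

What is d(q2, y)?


Looking up transition d(q2, y)

q1


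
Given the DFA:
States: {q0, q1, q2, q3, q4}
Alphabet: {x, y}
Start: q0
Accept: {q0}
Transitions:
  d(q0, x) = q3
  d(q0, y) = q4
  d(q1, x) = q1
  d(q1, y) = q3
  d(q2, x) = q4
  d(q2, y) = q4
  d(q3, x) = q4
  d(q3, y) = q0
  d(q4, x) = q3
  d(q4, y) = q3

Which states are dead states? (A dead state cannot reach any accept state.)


Forward reachability from each state:
  q0 -> reaches accept state q0 (live)
  q1 -> reaches accept state q0 (live)
  q2 -> reaches accept state q0 (live)
  q3 -> reaches accept state q0 (live)
  q4 -> reaches accept state q0 (live)

None (all states can reach an accept state)


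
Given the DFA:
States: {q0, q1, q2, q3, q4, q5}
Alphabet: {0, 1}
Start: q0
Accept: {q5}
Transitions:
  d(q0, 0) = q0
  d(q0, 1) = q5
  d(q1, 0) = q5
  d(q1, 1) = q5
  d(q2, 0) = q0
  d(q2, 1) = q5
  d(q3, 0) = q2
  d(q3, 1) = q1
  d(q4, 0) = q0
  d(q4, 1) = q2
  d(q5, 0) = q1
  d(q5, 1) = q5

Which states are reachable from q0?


BFS from q0:
  layer 0: {q0}
  layer 1: {q5}
  layer 2: {q1}

{q0, q1, q5}


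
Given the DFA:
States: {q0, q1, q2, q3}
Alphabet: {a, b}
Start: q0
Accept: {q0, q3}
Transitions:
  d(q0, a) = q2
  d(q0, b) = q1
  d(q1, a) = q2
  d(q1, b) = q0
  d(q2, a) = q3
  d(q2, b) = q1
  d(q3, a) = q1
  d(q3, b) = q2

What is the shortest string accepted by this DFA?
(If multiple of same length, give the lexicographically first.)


BFS by string length (lex-first path to each state shown):
  len 0: q0<-""
Found accept state at length 0.

"" (empty string)


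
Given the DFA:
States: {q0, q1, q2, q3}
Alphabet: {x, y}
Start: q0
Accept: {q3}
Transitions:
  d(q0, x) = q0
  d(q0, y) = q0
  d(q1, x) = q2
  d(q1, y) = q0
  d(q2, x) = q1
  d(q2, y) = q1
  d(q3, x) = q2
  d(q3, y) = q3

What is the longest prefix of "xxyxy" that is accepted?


Run the DFA, marking each prefix where the state is accepting:
  "" -> q0 [reject]
  "x" -> q0 [reject]
  "xx" -> q0 [reject]
  "xxy" -> q0 [reject]
  "xxyx" -> q0 [reject]
  "xxyxy" -> q0 [reject]

No prefix is accepted


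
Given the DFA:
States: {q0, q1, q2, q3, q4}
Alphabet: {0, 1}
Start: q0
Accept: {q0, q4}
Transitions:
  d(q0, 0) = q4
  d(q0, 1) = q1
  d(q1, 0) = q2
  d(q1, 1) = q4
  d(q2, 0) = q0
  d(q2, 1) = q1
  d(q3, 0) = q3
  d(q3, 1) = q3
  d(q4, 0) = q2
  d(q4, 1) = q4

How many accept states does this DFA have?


Accept states listed: {q0, q4}
Counting: q0(1) q4(2)

2


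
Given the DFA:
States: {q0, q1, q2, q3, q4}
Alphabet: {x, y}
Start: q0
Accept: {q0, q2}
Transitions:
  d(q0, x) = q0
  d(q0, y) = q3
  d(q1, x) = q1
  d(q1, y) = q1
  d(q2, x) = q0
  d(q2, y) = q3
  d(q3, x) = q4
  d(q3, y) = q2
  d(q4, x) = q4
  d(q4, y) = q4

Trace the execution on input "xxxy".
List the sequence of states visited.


Input: xxxy
d(q0, x) = q0
d(q0, x) = q0
d(q0, x) = q0
d(q0, y) = q3


q0 -> q0 -> q0 -> q0 -> q3


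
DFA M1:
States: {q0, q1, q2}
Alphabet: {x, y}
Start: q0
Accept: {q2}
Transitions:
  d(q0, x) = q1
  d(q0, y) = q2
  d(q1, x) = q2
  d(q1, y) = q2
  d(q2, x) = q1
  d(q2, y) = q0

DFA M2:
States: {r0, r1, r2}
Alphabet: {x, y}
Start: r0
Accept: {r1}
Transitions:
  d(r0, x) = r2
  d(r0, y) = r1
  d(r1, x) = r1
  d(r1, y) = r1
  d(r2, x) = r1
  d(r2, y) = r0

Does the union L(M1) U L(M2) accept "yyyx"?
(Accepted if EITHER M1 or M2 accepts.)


M1: final=q1 accepted=False
M2: final=r1 accepted=True

Yes, union accepts


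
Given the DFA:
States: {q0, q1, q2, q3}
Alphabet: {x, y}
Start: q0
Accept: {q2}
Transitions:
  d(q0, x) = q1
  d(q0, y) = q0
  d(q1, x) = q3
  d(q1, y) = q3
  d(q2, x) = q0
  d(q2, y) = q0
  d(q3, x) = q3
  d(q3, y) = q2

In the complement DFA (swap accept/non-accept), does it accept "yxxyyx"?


Trace: q0 -> q0 -> q1 -> q3 -> q2 -> q0 -> q1
Final: q1
Original accept: {q2}
Complement: q1 is not in original accept

Yes, complement accepts (original rejects)


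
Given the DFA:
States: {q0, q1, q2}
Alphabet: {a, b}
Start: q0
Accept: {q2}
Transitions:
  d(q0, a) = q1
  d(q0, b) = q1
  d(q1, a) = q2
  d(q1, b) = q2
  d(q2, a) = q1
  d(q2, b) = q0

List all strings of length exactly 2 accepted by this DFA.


All strings of length 2: 4 total
Accepted: 4

"aa", "ab", "ba", "bb"


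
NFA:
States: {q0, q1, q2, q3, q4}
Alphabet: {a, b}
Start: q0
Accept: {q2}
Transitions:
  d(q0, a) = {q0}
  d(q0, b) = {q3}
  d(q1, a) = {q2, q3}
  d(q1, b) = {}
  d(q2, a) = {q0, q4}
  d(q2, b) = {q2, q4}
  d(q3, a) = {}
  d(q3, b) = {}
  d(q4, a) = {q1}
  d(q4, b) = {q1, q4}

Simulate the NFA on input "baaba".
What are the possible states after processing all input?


Start: {q0}
  --b--> {q3}
  --a--> {}
  --a--> {}
  --b--> {}
  --a--> {}

{} (empty set, no valid transitions)


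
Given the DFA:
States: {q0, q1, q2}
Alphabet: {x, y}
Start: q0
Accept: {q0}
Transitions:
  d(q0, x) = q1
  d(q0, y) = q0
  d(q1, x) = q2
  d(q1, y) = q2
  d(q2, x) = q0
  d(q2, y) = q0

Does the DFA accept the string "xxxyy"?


Trace: q0 -> q1 -> q2 -> q0 -> q0 -> q0
Final state: q0
Accept states: {q0}

Yes, accepted (final state q0 is an accept state)


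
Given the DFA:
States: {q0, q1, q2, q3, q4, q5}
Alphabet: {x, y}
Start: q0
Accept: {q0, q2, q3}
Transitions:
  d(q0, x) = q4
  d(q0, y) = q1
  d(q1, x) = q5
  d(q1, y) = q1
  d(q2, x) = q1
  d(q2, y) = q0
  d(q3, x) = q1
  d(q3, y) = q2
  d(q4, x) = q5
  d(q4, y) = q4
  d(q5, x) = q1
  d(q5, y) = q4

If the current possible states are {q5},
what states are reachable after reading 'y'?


Apply transition on 'y' from each current state:
  d(q5, y) = q4

{q4}


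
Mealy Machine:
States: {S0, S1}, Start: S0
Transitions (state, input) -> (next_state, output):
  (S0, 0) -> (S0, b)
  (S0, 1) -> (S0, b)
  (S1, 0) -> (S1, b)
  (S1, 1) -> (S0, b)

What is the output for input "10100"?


Step-by-step:
  (S0, 1) -> (S0, b)
  (S0, 0) -> (S0, b)
  (S0, 1) -> (S0, b)
  (S0, 0) -> (S0, b)
  (S0, 0) -> (S0, b)

"bbbbb"


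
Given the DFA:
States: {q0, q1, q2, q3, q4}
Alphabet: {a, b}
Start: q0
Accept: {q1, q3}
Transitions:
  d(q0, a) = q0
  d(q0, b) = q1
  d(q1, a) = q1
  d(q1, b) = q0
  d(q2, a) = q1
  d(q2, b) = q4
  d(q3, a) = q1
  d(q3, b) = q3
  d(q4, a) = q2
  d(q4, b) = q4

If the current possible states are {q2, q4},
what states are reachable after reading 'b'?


Apply transition on 'b' from each current state:
  d(q2, b) = q4
  d(q4, b) = q4

{q4}
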